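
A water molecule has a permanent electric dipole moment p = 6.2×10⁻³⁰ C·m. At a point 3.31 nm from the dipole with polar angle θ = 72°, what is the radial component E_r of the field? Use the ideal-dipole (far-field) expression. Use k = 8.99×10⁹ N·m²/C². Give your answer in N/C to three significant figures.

E_r ≈ 9.50×10⁵ N/C

For a dipole, E_r = (2kp cosθ)/r³.
kp/r³ = (8.99×10⁹)(6.20×10⁻³⁰)/(3.31×10⁻⁹)³ = 1.537×10⁶ N/C.
E_r = 2·1.537×10⁶·cos72° = 9.499×10⁵ N/C.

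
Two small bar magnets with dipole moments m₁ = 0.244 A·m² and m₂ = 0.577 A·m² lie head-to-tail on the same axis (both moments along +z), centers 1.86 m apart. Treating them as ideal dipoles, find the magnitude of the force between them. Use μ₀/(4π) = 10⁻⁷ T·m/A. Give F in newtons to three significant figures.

F ≈ 7.06×10⁻⁹ N

On-axis B of dipole 1: B = (μ₀/4π)·2m₁/r³. Force on dipole 2: F = m₂·dB/dr.
dB/dr = −(μ₀/4π)·6m₁/r⁴, so |F| = (μ₀/4π)·6m₁m₂/r⁴.
F = 6(10⁻⁷)(0.244)(0.577)/(1.86)⁴ = 7.058×10⁻⁹ N.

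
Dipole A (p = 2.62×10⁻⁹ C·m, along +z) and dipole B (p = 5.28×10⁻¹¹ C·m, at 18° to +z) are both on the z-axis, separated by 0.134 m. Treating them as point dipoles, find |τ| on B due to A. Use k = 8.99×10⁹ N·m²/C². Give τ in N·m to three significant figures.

The second dipole sits on the axis of the first, so the field there is axial: E₁ = 2kp₁/r³ along +z.
E₁ = 2(8.99×10⁹)(2.62×10⁻⁹)/(0.134)³ = 1.958×10⁴ N/C.
Torque on the second dipole: τ = p₂ E₁ sinθ.
τ = (5.28×10⁻¹¹)(1.958×10⁴)·sin18° = 3.194×10⁻⁷ N·m.

τ ≈ 3.19×10⁻⁷ N·m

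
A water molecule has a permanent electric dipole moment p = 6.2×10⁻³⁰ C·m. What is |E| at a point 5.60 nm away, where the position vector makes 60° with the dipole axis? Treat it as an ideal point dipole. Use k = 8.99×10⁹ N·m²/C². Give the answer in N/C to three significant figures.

At angle θ the dipole field magnitude is E = (kp/r³)·√(1 + 3cos²θ).
kp/r³ = (8.99×10⁹)(6.20×10⁻³⁰) / (5.60×10⁻⁹)³ = 3.174×10⁵ N/C.
√(1 + 3cos²60°) = √(1 + 3·0.2500) = √1.7500 ≈ 1.3229.
E ≈ 3.174×10⁵ × 1.323 = 4.199×10⁵ N/C.

E ≈ 4.20×10⁵ N/C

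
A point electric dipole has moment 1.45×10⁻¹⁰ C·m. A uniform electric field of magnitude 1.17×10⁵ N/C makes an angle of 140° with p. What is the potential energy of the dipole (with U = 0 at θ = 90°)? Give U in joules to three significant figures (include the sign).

U = −p·E = −pE cosθ.
U = −(1.45×10⁻¹⁰)(1.17×10⁵)·cos140° = 1.300×10⁻⁵ J.

U ≈ 1.30×10⁻⁵ J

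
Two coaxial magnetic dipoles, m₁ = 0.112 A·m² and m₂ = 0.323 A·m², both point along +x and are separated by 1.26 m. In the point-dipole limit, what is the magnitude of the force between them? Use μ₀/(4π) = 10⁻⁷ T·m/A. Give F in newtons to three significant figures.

On-axis B of dipole 1: B = (μ₀/4π)·2m₁/r³. Force on dipole 2: F = m₂·dB/dr.
dB/dr = −(μ₀/4π)·6m₁/r⁴, so |F| = (μ₀/4π)·6m₁m₂/r⁴.
F = 6(10⁻⁷)(0.112)(0.323)/(1.26)⁴ = 8.612×10⁻⁹ N.

F ≈ 8.61×10⁻⁹ N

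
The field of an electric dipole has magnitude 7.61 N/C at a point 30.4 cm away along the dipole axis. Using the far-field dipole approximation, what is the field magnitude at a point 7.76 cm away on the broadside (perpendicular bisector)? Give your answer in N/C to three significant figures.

Dipole fields scale as 1/r³ in the far field.
The axial field is twice the equatorial field at the same r, so the geometry factor is 1/2.
E₂ = E₁ · (1/2) · (r₁/r₂)³ = 7.61 · 0.5 · (30.4/7.76)³.
(r₁/r₂)³ = (3.918)³ = 60.12.
E₂ ≈ 228.8 N/C.

E ≈ 229 N/C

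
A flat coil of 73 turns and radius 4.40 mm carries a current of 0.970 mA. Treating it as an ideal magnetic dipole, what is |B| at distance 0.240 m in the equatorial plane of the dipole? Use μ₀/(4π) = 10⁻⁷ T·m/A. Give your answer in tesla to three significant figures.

B ≈ 3.12×10⁻¹¹ T

m = NIA = NIπa² = 73·(9.70×10⁻⁴)·π·(0.00440)² = 4.307×10⁻⁶ A·m².
In the equatorial plane B = (μ₀/4π)·m/r³ (half the axial value).
B = (10⁻⁷)·(4.307×10⁻⁶) / (0.240)³ = 3.116×10⁻¹¹ T.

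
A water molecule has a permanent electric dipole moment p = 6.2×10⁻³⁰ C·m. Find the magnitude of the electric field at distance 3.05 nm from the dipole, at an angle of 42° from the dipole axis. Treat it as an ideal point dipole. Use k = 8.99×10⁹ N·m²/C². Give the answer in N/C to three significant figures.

At angle θ the dipole field magnitude is E = (kp/r³)·√(1 + 3cos²θ).
kp/r³ = (8.99×10⁹)(6.20×10⁻³⁰) / (3.05×10⁻⁹)³ = 1.964×10⁶ N/C.
√(1 + 3cos²42°) = √(1 + 3·0.5523) = √2.6568 ≈ 1.6300.
E ≈ 1.964×10⁶ × 1.630 = 3.202×10⁶ N/C.

E ≈ 3.20×10⁶ N/C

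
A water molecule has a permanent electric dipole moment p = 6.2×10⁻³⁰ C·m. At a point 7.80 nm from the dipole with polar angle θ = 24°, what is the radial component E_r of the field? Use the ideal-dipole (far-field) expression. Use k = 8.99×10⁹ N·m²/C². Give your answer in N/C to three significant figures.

For a dipole, E_r = (2kp cosθ)/r³.
kp/r³ = (8.99×10⁹)(6.20×10⁻³⁰)/(7.80×10⁻⁹)³ = 1.175×10⁵ N/C.
E_r = 2·1.175×10⁵·cos24° = 2.146×10⁵ N/C.

E_r ≈ 2.15×10⁵ N/C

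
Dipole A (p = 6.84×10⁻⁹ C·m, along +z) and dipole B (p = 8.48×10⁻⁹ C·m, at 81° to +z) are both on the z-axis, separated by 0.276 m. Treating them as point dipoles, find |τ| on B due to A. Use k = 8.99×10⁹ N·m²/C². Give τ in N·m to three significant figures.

The second dipole sits on the axis of the first, so the field there is axial: E₁ = 2kp₁/r³ along +z.
E₁ = 2(8.99×10⁹)(6.84×10⁻⁹)/(0.276)³ = 5849 N/C.
Torque on the second dipole: τ = p₂ E₁ sinθ.
τ = (8.48×10⁻⁹)(5849)·sin81° = 4.899×10⁻⁵ N·m.

τ ≈ 4.90×10⁻⁵ N·m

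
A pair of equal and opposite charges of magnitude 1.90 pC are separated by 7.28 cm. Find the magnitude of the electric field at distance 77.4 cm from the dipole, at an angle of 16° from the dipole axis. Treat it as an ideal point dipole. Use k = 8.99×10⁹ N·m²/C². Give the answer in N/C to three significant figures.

E ≈ 0.00521 N/C

Dipole moment p = qd = (1.90×10⁻¹² C)(0.0728 m) = 1.383×10⁻¹³ C·m.
At angle θ the dipole field magnitude is E = (kp/r³)·√(1 + 3cos²θ).
kp/r³ = (8.99×10⁹)(1.383×10⁻¹³) / (0.774)³ = 0.002681 N/C.
√(1 + 3cos²16°) = √(1 + 3·0.9240) = √3.7721 ≈ 1.9422.
E ≈ 0.002681 × 1.942 = 0.005208 N/C.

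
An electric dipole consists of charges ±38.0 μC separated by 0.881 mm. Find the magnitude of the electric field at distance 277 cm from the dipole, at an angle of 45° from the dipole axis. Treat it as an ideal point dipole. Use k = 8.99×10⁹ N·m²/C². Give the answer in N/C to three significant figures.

Dipole moment p = qd = (3.80×10⁻⁵ C)(8.81×10⁻⁴ m) = 3.348×10⁻⁸ C·m.
At angle θ the dipole field magnitude is E = (kp/r³)·√(1 + 3cos²θ).
kp/r³ = (8.99×10⁹)(3.348×10⁻⁸) / (2.77)³ = 14.16 N/C.
√(1 + 3cos²45°) = √(1 + 3·0.5000) = √2.5000 ≈ 1.5811.
E ≈ 14.16 × 1.581 = 22.39 N/C.

E ≈ 22.4 N/C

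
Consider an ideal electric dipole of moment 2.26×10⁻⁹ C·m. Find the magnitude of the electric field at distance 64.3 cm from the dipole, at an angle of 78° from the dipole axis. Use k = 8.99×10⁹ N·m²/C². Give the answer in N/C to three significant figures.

At angle θ the dipole field magnitude is E = (kp/r³)·√(1 + 3cos²θ).
kp/r³ = (8.99×10⁹)(2.26×10⁻⁹) / (0.643)³ = 76.42 N/C.
√(1 + 3cos²78°) = √(1 + 3·0.0432) = √1.1297 ≈ 1.0629.
E ≈ 76.42 × 1.063 = 81.23 N/C.

E ≈ 81.2 N/C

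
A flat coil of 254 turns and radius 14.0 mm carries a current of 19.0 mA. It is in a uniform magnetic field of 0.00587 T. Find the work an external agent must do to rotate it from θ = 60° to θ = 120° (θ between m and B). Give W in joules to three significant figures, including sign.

W ≈ 1.74×10⁻⁵ J

m = NIA = NIπa² = 254·(0.0190)·π·(0.0140)² = 0.002972 A·m².
W_ext = ΔU = −mB cosθ₂ + mB cosθ₁ = mB(cosθ₁ − cosθ₂).
W = (0.002972)(0.00587)·(cos60° − cos120°) = (1.745×10⁻⁵)·(+1.0000) = 1.745×10⁻⁵ J.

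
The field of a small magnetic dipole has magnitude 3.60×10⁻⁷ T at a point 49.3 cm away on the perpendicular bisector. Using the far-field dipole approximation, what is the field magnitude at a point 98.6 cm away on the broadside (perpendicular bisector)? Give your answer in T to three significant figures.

B ≈ 4.50×10⁻⁸ T

Dipole fields scale as 1/r³ in the far field; the geometry is the same at both points.
B₂ = B₁ · (r₁/r₂)³ = 3.60×10⁻⁷ · (49.3/98.6)³.
(r₁/r₂)³ = (0.5)³ = 0.125.
B₂ ≈ 4.500×10⁻⁸ T.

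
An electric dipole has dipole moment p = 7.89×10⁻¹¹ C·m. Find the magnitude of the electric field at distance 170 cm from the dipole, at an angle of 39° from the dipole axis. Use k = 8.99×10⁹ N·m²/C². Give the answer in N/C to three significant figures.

At angle θ the dipole field magnitude is E = (kp/r³)·√(1 + 3cos²θ).
kp/r³ = (8.99×10⁹)(7.89×10⁻¹¹) / (1.70)³ = 0.1444 N/C.
√(1 + 3cos²39°) = √(1 + 3·0.6040) = √2.8119 ≈ 1.6769.
E ≈ 0.1444 × 1.677 = 0.2421 N/C.

E ≈ 0.242 N/C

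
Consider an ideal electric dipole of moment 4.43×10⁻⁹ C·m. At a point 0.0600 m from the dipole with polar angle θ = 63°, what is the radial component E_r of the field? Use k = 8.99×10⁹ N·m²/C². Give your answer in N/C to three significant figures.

E_r ≈ 1.67×10⁵ N/C

For a dipole, E_r = (2kp cosθ)/r³.
kp/r³ = (8.99×10⁹)(4.43×10⁻⁹)/(0.0600)³ = 1.844×10⁵ N/C.
E_r = 2·1.844×10⁵·cos63° = 1.674×10⁵ N/C.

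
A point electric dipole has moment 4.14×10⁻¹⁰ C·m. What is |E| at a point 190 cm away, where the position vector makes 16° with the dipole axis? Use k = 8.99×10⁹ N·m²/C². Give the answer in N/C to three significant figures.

E ≈ 1.05 N/C

At angle θ the dipole field magnitude is E = (kp/r³)·√(1 + 3cos²θ).
kp/r³ = (8.99×10⁹)(4.14×10⁻¹⁰) / (1.90)³ = 0.5426 N/C.
√(1 + 3cos²16°) = √(1 + 3·0.9240) = √3.7721 ≈ 1.9422.
E ≈ 0.5426 × 1.942 = 1.054 N/C.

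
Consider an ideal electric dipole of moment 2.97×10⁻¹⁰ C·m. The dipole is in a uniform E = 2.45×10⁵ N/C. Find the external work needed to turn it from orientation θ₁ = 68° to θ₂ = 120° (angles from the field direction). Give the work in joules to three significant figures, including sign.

W ≈ 6.36×10⁻⁵ J

W_ext = ΔU = U(θ₂) − U(θ₁) = −pE cosθ₂ − (−pE cosθ₁) = pE(cosθ₁ − cosθ₂).
W = (2.97×10⁻¹⁰)(2.45×10⁵)·(cos68° − cos120°) = (7.276×10⁻⁵)·(+0.8746) = 6.364×10⁻⁵ J.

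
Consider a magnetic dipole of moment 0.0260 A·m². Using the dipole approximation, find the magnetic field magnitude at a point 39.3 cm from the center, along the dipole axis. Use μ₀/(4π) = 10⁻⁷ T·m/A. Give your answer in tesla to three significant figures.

B ≈ 8.57×10⁻⁸ T

On axis B = (μ₀/4π)·2m/r³.
B = 2·(10⁻⁷)·(0.0260) / (0.393)³ = 8.567×10⁻⁸ T.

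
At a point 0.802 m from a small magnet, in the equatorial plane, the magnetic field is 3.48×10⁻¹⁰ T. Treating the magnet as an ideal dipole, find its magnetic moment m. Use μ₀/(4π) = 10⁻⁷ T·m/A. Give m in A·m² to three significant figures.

m ≈ 0.00180 A·m²

In the equatorial plane B = (μ₀/4π)·m/r³, so m = Br³·4π/(μ₀).
m = (3.48×10⁻¹⁰)·(0.802)³ / (10⁻⁷) = 0.001795 A·m².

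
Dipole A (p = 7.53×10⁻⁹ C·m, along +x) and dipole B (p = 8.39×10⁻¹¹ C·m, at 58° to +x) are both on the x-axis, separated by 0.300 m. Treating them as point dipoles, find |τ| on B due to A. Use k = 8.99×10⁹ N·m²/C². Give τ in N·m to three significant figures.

τ ≈ 3.57×10⁻⁷ N·m

The second dipole sits on the axis of the first, so the field there is axial: E₁ = 2kp₁/r³ along +x.
E₁ = 2(8.99×10⁹)(7.53×10⁻⁹)/(0.300)³ = 5014 N/C.
Torque on the second dipole: τ = p₂ E₁ sinθ.
τ = (8.39×10⁻¹¹)(5014)·sin58° = 3.568×10⁻⁷ N·m.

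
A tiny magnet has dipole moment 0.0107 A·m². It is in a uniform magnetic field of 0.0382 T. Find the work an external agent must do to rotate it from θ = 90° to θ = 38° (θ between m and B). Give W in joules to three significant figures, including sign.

W ≈ -3.22×10⁻⁴ J

W_ext = ΔU = −mB cosθ₂ + mB cosθ₁ = mB(cosθ₁ − cosθ₂).
W = (0.0107)(0.0382)·(cos90° − cos38°) = (4.087×10⁻⁴)·(-0.7880) = -3.221×10⁻⁴ J.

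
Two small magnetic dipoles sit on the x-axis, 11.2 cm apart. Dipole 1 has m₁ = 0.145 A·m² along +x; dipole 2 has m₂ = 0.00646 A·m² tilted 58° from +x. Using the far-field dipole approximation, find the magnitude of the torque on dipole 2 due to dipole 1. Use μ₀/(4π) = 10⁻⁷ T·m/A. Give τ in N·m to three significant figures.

Dipole B is on the axis of dipole A, so B₁ there is axial: B₁ = (μ₀/4π)·2m₁/r³ along +x.
B₁ = 2(10⁻⁷)(0.145)/(0.112)³ = 2.064×10⁻⁵ T.
τ = m₂ B₁ sinθ.
τ = (0.00646)(2.064×10⁻⁵)·sin58° = 1.131×10⁻⁷ N·m.

τ ≈ 1.13×10⁻⁷ N·m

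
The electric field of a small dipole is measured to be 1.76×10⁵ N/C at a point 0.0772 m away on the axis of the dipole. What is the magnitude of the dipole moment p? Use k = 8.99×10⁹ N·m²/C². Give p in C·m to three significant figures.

On axis E = 2kp/r³, so p = Er³/(2k).
p = (1.76×10⁵)·(0.0772)³ / (2·8.99×10⁹) = 4.504×10⁻⁹ C·m.

p ≈ 4.50×10⁻⁹ C·m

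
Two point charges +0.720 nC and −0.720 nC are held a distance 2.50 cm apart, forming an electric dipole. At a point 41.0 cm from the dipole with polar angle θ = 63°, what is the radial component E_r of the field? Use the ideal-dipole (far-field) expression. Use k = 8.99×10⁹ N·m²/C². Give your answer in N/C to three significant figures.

Dipole moment p = qd = (7.20×10⁻¹⁰ C)(0.0250 m) = 1.80×10⁻¹¹ C·m.
For a dipole, E_r = (2kp cosθ)/r³.
kp/r³ = (8.99×10⁹)(1.80×10⁻¹¹)/(0.410)³ = 2.348 N/C.
E_r = 2·2.348·cos63° = 2.132 N/C.

E_r ≈ 2.13 N/C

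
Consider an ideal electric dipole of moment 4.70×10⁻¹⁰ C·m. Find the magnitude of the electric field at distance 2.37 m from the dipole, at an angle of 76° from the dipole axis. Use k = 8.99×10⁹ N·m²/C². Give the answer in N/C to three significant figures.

At angle θ the dipole field magnitude is E = (kp/r³)·√(1 + 3cos²θ).
kp/r³ = (8.99×10⁹)(4.70×10⁻¹⁰) / (2.37)³ = 0.3174 N/C.
√(1 + 3cos²76°) = √(1 + 3·0.0585) = √1.1756 ≈ 1.0842.
E ≈ 0.3174 × 1.084 = 0.3441 N/C.

E ≈ 0.344 N/C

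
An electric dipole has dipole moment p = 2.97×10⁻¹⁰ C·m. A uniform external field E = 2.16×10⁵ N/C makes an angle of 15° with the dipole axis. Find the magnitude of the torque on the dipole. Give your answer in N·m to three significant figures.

τ ≈ 1.66×10⁻⁵ N·m

Torque on an electric dipole: τ = pE sinθ.
τ = (2.97×10⁻¹⁰)(2.16×10⁵)·sin15° = 1.660×10⁻⁵ N·m.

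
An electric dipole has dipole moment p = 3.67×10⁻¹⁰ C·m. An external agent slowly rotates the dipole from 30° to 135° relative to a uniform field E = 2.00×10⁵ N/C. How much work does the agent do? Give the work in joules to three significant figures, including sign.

W_ext = ΔU = U(θ₂) − U(θ₁) = −pE cosθ₂ − (−pE cosθ₁) = pE(cosθ₁ − cosθ₂).
W = (3.67×10⁻¹⁰)(2.00×10⁵)·(cos30° − cos135°) = (7.340×10⁻⁵)·(+1.5731) = 1.155×10⁻⁴ J.

W ≈ 1.15×10⁻⁴ J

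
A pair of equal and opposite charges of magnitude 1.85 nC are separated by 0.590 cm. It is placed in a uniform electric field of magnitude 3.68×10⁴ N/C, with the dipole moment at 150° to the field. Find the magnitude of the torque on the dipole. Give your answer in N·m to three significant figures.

Dipole moment p = qd = (1.85×10⁻⁹ C)(0.00590 m) = 1.092×10⁻¹¹ C·m.
Torque on an electric dipole: τ = pE sinθ.
τ = (1.092×10⁻¹¹)(3.68×10⁴)·sin150° = 2.009×10⁻⁷ N·m.

τ ≈ 2.01×10⁻⁷ N·m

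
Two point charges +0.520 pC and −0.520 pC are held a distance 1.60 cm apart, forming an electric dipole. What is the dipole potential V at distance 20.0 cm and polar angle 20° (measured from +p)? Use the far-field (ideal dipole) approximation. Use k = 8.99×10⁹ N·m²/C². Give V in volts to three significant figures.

Dipole moment p = qd = (5.20×10⁻¹³ C)(0.0160 m) = 8.32×10⁻¹⁵ C·m.
The dipole potential is V = kp cosθ / r².
V = (8.99×10⁹)(8.32×10⁻¹⁵)·cos20° / (0.200)² = 0.001757 V.

V ≈ 0.00176 V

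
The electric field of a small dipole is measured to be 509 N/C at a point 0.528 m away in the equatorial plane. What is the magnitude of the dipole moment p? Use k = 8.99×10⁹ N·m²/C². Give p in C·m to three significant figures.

In the equatorial plane E = kp/r³, so p = Er³/(k).
p = (509)·(0.528)³ / (8.99×10⁹) = 8.334×10⁻⁹ C·m.

p ≈ 8.33×10⁻⁹ C·m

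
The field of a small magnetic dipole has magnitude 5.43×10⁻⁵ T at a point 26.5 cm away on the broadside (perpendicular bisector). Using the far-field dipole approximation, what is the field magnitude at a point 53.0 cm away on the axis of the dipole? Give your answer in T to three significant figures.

Dipole fields scale as 1/r³ in the far field.
The axial field is twice the equatorial field at the same r, so the geometry factor is 2/1.
B₂ = B₁ · (2/1) · (r₁/r₂)³ = 5.43×10⁻⁵ · 2 · (26.5/53.0)³.
(r₁/r₂)³ = (0.5)³ = 0.125.
B₂ ≈ 1.358×10⁻⁵ T.

B ≈ 1.36×10⁻⁵ T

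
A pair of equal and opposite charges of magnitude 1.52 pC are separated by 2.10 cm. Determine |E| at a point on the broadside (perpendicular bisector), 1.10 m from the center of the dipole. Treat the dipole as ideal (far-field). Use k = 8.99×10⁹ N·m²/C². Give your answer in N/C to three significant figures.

E ≈ 2.16×10⁻⁴ N/C

Dipole moment p = qd = (1.52×10⁻¹² C)(0.0210 m) = 3.192×10⁻¹⁴ C·m.
On the perpendicular bisector E = kp/r³ (half the axial value at the same distance).
E = (8.99×10⁹)(3.192×10⁻¹⁴) / (1.10)³ = 2.156×10⁻⁴ N/C.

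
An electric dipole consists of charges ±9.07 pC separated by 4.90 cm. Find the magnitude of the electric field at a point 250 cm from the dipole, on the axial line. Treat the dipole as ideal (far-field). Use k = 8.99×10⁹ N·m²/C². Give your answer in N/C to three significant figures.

E ≈ 5.11×10⁻⁴ N/C

Dipole moment p = qd = (9.07×10⁻¹² C)(0.0490 m) = 4.444×10⁻¹³ C·m.
On the dipole axis E = 2kp/r³.
E = 2·(8.99×10⁹)(4.444×10⁻¹³) / (2.50)³ = 5.114×10⁻⁴ N/C.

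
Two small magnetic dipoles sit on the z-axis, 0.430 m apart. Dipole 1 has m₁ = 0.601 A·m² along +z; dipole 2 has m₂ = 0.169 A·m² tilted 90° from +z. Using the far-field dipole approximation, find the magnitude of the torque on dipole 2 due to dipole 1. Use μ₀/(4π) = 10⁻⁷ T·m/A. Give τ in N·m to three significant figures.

τ ≈ 2.55×10⁻⁷ N·m

Dipole B is on the axis of dipole A, so B₁ there is axial: B₁ = (μ₀/4π)·2m₁/r³ along +z.
B₁ = 2(10⁻⁷)(0.601)/(0.430)³ = 1.512×10⁻⁶ T.
τ = m₂ B₁ sinθ.
τ = (0.169)(1.512×10⁻⁶)·sin90° = 2.555×10⁻⁷ N·m.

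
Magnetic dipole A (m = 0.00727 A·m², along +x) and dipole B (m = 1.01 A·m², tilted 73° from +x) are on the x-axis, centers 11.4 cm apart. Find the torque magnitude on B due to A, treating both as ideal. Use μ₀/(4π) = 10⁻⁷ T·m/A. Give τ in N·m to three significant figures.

Dipole B is on the axis of dipole A, so B₁ there is axial: B₁ = (μ₀/4π)·2m₁/r³ along +x.
B₁ = 2(10⁻⁷)(0.00727)/(0.114)³ = 9.814×10⁻⁷ T.
τ = m₂ B₁ sinθ.
τ = (1.01)(9.814×10⁻⁷)·sin73° = 9.479×10⁻⁷ N·m.

τ ≈ 9.48×10⁻⁷ N·m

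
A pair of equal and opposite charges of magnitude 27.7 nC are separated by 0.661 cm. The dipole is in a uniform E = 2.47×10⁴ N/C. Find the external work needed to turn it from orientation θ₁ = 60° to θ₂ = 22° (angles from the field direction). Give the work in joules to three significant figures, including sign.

W ≈ -1.93×10⁻⁶ J

Dipole moment p = qd = (2.77×10⁻⁸ C)(0.00661 m) = 1.831×10⁻¹⁰ C·m.
W_ext = ΔU = U(θ₂) − U(θ₁) = −pE cosθ₂ − (−pE cosθ₁) = pE(cosθ₁ − cosθ₂).
W = (1.831×10⁻¹⁰)(2.47×10⁴)·(cos60° − cos22°) = (4.523×10⁻⁶)·(-0.4272) = -1.932×10⁻⁶ J.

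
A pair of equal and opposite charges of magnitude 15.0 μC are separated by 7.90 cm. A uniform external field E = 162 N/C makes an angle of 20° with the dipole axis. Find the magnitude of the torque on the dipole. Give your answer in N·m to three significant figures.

τ ≈ 6.57×10⁻⁵ N·m

Dipole moment p = qd = (1.50×10⁻⁵ C)(0.0790 m) = 1.185×10⁻⁶ C·m.
Torque on an electric dipole: τ = pE sinθ.
τ = (1.185×10⁻⁶)(162)·sin20° = 6.566×10⁻⁵ N·m.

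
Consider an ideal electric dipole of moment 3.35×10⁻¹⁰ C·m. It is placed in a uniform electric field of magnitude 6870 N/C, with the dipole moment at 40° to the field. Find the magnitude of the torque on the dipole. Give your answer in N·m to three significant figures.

τ ≈ 1.48×10⁻⁶ N·m

Torque on an electric dipole: τ = pE sinθ.
τ = (3.35×10⁻¹⁰)(6870)·sin40° = 1.479×10⁻⁶ N·m.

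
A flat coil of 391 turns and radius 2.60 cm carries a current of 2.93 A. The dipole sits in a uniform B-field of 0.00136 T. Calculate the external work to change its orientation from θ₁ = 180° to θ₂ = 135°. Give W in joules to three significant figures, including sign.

W ≈ -9.69×10⁻⁴ J

m = NIA = NIπa² = 391·(2.93)·π·(0.0260)² = 2.433 A·m².
W_ext = ΔU = −mB cosθ₂ + mB cosθ₁ = mB(cosθ₁ − cosθ₂).
W = (2.433)(0.00136)·(cos180° − cos135°) = (0.003309)·(-0.2929) = -9.691×10⁻⁴ J.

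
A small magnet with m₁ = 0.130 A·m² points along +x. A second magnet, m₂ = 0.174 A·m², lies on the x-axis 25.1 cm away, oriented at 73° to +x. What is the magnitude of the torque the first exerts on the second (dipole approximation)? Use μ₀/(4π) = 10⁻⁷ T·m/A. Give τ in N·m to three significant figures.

Dipole B is on the axis of dipole A, so B₁ there is axial: B₁ = (μ₀/4π)·2m₁/r³ along +x.
B₁ = 2(10⁻⁷)(0.130)/(0.251)³ = 1.644×10⁻⁶ T.
τ = m₂ B₁ sinθ.
τ = (0.174)(1.644×10⁻⁶)·sin73° = 2.736×10⁻⁷ N·m.

τ ≈ 2.74×10⁻⁷ N·m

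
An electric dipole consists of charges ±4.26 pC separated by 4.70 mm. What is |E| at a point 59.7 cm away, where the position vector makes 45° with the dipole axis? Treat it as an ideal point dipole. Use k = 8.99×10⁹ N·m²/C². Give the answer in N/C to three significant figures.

Dipole moment p = qd = (4.26×10⁻¹² C)(0.00470 m) = 2.002×10⁻¹⁴ C·m.
At angle θ the dipole field magnitude is E = (kp/r³)·√(1 + 3cos²θ).
kp/r³ = (8.99×10⁹)(2.002×10⁻¹⁴) / (0.597)³ = 8.459×10⁻⁴ N/C.
√(1 + 3cos²45°) = √(1 + 3·0.5000) = √2.5000 ≈ 1.5811.
E ≈ 8.459×10⁻⁴ × 1.581 = 0.001337 N/C.

E ≈ 0.00134 N/C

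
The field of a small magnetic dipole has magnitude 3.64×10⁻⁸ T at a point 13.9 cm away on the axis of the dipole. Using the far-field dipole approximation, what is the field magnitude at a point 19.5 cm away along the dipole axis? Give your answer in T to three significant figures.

B ≈ 1.32×10⁻⁸ T

Dipole fields scale as 1/r³ in the far field; the geometry is the same at both points.
B₂ = B₁ · (r₁/r₂)³ = 3.64×10⁻⁸ · (13.9/19.5)³.
(r₁/r₂)³ = (0.7128)³ = 0.3622.
B₂ ≈ 1.318×10⁻⁸ T.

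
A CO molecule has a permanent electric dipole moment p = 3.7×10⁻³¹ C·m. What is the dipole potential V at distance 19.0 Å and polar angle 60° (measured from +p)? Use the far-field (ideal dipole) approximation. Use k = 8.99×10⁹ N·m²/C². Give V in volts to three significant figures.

V ≈ 4.61×10⁻⁴ V

The dipole potential is V = kp cosθ / r².
V = (8.99×10⁹)(3.70×10⁻³¹)·cos60° / (1.90×10⁻⁹)² = 4.607×10⁻⁴ V.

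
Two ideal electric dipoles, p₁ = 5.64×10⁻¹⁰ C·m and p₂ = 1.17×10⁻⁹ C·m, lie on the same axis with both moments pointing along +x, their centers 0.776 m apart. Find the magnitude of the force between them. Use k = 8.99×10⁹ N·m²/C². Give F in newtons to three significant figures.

On-axis field of dipole 1 at distance r: E = 2kp₁/r³. Force on dipole 2 is F = p₂·dE/dr (gradient along axis).
dE/dr = −6kp₁/r⁴, so |F| = 6kp₁p₂/r⁴ (attractive for aligned moments).
F = 6(8.99×10⁹)(5.64×10⁻¹⁰)(1.17×10⁻⁹)/(0.776)⁴ = 9.816×10⁻⁸ N.

F ≈ 9.82×10⁻⁸ N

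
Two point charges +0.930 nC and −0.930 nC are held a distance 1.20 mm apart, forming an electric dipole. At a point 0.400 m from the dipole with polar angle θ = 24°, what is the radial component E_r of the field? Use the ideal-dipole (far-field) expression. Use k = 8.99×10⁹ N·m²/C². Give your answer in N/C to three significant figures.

Dipole moment p = qd = (9.30×10⁻¹⁰ C)(0.00120 m) = 1.116×10⁻¹² C·m.
For a dipole, E_r = (2kp cosθ)/r³.
kp/r³ = (8.99×10⁹)(1.116×10⁻¹²)/(0.400)³ = 0.1568 N/C.
E_r = 2·0.1568·cos24° = 0.2864 N/C.

E_r ≈ 0.286 N/C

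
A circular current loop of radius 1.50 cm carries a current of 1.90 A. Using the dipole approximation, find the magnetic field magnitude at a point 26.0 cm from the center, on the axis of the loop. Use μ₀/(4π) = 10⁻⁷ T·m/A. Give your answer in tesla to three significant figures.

B ≈ 1.53×10⁻⁸ T

Magnetic moment m = IA = Iπa² = (1.90)·π·(0.0150)² = 0.001343 A·m².
On axis B = (μ₀/4π)·2m/r³.
B = 2·(10⁻⁷)·(0.001343) / (0.260)³ = 1.528×10⁻⁸ T.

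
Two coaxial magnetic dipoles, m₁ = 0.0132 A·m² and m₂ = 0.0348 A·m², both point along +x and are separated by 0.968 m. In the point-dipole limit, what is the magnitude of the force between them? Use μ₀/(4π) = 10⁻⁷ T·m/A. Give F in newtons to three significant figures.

F ≈ 3.14×10⁻¹⁰ N

On-axis B of dipole 1: B = (μ₀/4π)·2m₁/r³. Force on dipole 2: F = m₂·dB/dr.
dB/dr = −(μ₀/4π)·6m₁/r⁴, so |F| = (μ₀/4π)·6m₁m₂/r⁴.
F = 6(10⁻⁷)(0.0132)(0.0348)/(0.968)⁴ = 3.139×10⁻¹⁰ N.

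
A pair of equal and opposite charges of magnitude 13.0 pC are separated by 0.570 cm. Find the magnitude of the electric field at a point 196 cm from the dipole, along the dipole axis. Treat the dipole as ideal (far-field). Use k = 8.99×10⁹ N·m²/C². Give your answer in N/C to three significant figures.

E ≈ 1.77×10⁻⁴ N/C

Dipole moment p = qd = (1.30×10⁻¹¹ C)(0.00570 m) = 7.41×10⁻¹⁴ C·m.
On the dipole axis E = 2kp/r³.
E = 2·(8.99×10⁹)(7.41×10⁻¹⁴) / (1.96)³ = 1.769×10⁻⁴ N/C.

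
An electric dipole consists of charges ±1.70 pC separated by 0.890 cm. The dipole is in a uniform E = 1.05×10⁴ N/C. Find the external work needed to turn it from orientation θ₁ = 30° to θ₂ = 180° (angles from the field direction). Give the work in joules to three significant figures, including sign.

W ≈ 2.96×10⁻¹⁰ J

Dipole moment p = qd = (1.70×10⁻¹² C)(0.00890 m) = 1.513×10⁻¹⁴ C·m.
W_ext = ΔU = U(θ₂) − U(θ₁) = −pE cosθ₂ − (−pE cosθ₁) = pE(cosθ₁ − cosθ₂).
W = (1.513×10⁻¹⁴)(1.05×10⁴)·(cos30° − cos180°) = (1.589×10⁻¹⁰)·(+1.8660) = 2.964×10⁻¹⁰ J.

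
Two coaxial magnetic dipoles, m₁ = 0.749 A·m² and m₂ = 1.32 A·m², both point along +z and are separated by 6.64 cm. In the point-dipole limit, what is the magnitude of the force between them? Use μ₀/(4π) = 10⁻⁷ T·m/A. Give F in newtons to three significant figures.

On-axis B of dipole 1: B = (μ₀/4π)·2m₁/r³. Force on dipole 2: F = m₂·dB/dr.
dB/dr = −(μ₀/4π)·6m₁/r⁴, so |F| = (μ₀/4π)·6m₁m₂/r⁴.
F = 6(10⁻⁷)(0.749)(1.32)/(0.0664)⁴ = 0.03052 N.

F ≈ 0.0305 N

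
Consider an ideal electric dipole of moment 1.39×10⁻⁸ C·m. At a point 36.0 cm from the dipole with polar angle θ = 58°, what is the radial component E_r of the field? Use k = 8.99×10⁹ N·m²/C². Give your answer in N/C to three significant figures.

E_r ≈ 2840 N/C

For a dipole, E_r = (2kp cosθ)/r³.
kp/r³ = (8.99×10⁹)(1.39×10⁻⁸)/(0.360)³ = 2678 N/C.
E_r = 2·2678·cos58° = 2839 N/C.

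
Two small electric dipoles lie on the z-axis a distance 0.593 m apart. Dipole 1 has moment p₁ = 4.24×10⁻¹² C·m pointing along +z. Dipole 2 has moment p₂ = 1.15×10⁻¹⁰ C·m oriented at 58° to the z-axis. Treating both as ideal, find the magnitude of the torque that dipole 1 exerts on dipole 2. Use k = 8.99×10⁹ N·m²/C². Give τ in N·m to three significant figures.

τ ≈ 3.57×10⁻¹¹ N·m

The second dipole sits on the axis of the first, so the field there is axial: E₁ = 2kp₁/r³ along +z.
E₁ = 2(8.99×10⁹)(4.24×10⁻¹²)/(0.593)³ = 0.3656 N/C.
Torque on the second dipole: τ = p₂ E₁ sinθ.
τ = (1.15×10⁻¹⁰)(0.3656)·sin58° = 3.565×10⁻¹¹ N·m.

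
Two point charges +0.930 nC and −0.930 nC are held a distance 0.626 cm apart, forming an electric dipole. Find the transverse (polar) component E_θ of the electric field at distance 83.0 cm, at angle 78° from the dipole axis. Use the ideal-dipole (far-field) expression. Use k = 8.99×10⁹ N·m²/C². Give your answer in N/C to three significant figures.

Dipole moment p = qd = (9.30×10⁻¹⁰ C)(0.00626 m) = 5.822×10⁻¹² C·m.
For a dipole, E_θ = (kp sinθ)/r³.
kp/r³ = (8.99×10⁹)(5.822×10⁻¹²)/(0.830)³ = 0.09154 N/C.
E_θ = 0.09154·sin78° = 0.08954 N/C.

E_θ ≈ 0.0895 N/C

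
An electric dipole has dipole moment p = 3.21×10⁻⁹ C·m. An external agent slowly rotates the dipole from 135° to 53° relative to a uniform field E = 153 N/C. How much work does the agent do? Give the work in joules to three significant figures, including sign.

W ≈ -6.43×10⁻⁷ J

W_ext = ΔU = U(θ₂) − U(θ₁) = −pE cosθ₂ − (−pE cosθ₁) = pE(cosθ₁ − cosθ₂).
W = (3.21×10⁻⁹)(153)·(cos135° − cos53°) = (4.911×10⁻⁷)·(-1.3089) = -6.429×10⁻⁷ J.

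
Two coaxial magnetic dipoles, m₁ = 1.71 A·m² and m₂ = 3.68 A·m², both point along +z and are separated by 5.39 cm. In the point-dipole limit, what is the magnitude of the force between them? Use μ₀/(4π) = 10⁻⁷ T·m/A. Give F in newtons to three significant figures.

On-axis B of dipole 1: B = (μ₀/4π)·2m₁/r³. Force on dipole 2: F = m₂·dB/dr.
dB/dr = −(μ₀/4π)·6m₁/r⁴, so |F| = (μ₀/4π)·6m₁m₂/r⁴.
F = 6(10⁻⁷)(1.71)(3.68)/(0.0539)⁴ = 0.4473 N.

F ≈ 0.447 N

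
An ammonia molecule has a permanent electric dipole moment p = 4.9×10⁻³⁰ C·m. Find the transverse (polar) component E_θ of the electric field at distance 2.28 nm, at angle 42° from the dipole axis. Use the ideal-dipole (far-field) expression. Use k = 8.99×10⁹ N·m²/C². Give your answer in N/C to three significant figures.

E_θ ≈ 2.49×10⁶ N/C

For a dipole, E_θ = (kp sinθ)/r³.
kp/r³ = (8.99×10⁹)(4.90×10⁻³⁰)/(2.28×10⁻⁹)³ = 3.717×10⁶ N/C.
E_θ = 3.717×10⁶·sin42° = 2.487×10⁶ N/C.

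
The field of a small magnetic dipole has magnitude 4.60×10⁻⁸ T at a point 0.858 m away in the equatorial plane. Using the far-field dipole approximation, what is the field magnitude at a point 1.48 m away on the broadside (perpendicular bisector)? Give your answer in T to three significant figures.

Dipole fields scale as 1/r³ in the far field; the geometry is the same at both points.
B₂ = B₁ · (r₁/r₂)³ = 4.60×10⁻⁸ · (0.858/1.48)³.
(r₁/r₂)³ = (0.5797)³ = 0.1948.
B₂ ≈ 8.963×10⁻⁹ T.

B ≈ 8.96×10⁻⁹ T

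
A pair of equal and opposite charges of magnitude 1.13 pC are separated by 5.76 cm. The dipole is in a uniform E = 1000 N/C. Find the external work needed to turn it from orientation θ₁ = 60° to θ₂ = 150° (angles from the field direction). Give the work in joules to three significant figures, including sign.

Dipole moment p = qd = (1.13×10⁻¹² C)(0.0576 m) = 6.509×10⁻¹⁴ C·m.
W_ext = ΔU = U(θ₂) − U(θ₁) = −pE cosθ₂ − (−pE cosθ₁) = pE(cosθ₁ − cosθ₂).
W = (6.509×10⁻¹⁴)(1000)·(cos60° − cos150°) = (6.509×10⁻¹¹)·(+1.3660) = 8.891×10⁻¹¹ J.

W ≈ 8.89×10⁻¹¹ J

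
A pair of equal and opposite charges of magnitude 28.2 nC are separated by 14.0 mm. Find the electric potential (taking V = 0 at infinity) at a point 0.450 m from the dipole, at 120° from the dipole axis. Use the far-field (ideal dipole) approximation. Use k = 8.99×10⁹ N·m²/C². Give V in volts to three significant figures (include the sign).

V ≈ -8.76 V

Dipole moment p = qd = (2.82×10⁻⁸ C)(0.0140 m) = 3.948×10⁻¹⁰ C·m.
The dipole potential is V = kp cosθ / r².
V = (8.99×10⁹)(3.948×10⁻¹⁰)·cos120° / (0.450)² = -8.764 V.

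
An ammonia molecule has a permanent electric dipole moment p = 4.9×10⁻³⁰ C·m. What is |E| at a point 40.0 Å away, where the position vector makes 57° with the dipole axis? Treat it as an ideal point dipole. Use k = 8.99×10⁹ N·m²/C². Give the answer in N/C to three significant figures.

At angle θ the dipole field magnitude is E = (kp/r³)·√(1 + 3cos²θ).
kp/r³ = (8.99×10⁹)(4.90×10⁻³⁰) / (4.00×10⁻⁹)³ = 6.883×10⁵ N/C.
√(1 + 3cos²57°) = √(1 + 3·0.2966) = √1.8899 ≈ 1.3747.
E ≈ 6.883×10⁵ × 1.375 = 9.462×10⁵ N/C.

E ≈ 9.46×10⁵ N/C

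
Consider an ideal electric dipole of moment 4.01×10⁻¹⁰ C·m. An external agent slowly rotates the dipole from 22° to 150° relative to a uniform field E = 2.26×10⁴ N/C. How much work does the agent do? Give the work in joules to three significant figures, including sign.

W_ext = ΔU = U(θ₂) − U(θ₁) = −pE cosθ₂ − (−pE cosθ₁) = pE(cosθ₁ − cosθ₂).
W = (4.01×10⁻¹⁰)(2.26×10⁴)·(cos22° − cos150°) = (9.063×10⁻⁶)·(+1.7932) = 1.625×10⁻⁵ J.

W ≈ 1.63×10⁻⁵ J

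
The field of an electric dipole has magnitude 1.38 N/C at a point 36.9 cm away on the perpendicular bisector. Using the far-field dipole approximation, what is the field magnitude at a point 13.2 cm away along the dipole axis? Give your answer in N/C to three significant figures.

Dipole fields scale as 1/r³ in the far field.
The axial field is twice the equatorial field at the same r, so the geometry factor is 2/1.
E₂ = E₁ · (2/1) · (r₁/r₂)³ = 1.38 · 2 · (36.9/13.2)³.
(r₁/r₂)³ = (2.795)³ = 21.85.
E₂ ≈ 60.29 N/C.

E ≈ 60.3 N/C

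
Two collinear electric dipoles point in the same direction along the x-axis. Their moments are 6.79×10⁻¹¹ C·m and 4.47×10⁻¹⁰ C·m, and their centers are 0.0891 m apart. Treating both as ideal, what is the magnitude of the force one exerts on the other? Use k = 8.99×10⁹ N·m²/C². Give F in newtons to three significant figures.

On-axis field of dipole 1 at distance r: E = 2kp₁/r³. Force on dipole 2 is F = p₂·dE/dr (gradient along axis).
dE/dr = −6kp₁/r⁴, so |F| = 6kp₁p₂/r⁴ (attractive for aligned moments).
F = 6(8.99×10⁹)(6.79×10⁻¹¹)(4.47×10⁻¹⁰)/(0.0891)⁴ = 2.598×10⁻⁵ N.

F ≈ 2.60×10⁻⁵ N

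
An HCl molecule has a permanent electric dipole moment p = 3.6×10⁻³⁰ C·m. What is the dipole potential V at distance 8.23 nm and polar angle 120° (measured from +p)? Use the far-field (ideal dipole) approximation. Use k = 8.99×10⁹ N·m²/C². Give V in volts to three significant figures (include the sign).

The dipole potential is V = kp cosθ / r².
V = (8.99×10⁹)(3.60×10⁻³⁰)·cos120° / (8.23×10⁻⁹)² = -2.389×10⁻⁴ V.

V ≈ -2.39×10⁻⁴ V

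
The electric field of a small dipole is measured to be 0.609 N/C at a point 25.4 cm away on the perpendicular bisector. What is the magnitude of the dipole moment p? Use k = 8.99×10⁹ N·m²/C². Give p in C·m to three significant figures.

In the equatorial plane E = kp/r³, so p = Er³/(k).
p = (0.609)·(0.254)³ / (8.99×10⁹) = 1.110×10⁻¹² C·m.

p ≈ 1.11×10⁻¹² C·m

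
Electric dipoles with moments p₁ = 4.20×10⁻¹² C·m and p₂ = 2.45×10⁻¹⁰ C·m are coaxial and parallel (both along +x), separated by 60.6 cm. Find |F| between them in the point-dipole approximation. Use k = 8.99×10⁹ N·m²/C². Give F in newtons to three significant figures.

F ≈ 4.12×10⁻¹⁰ N

On-axis field of dipole 1 at distance r: E = 2kp₁/r³. Force on dipole 2 is F = p₂·dE/dr (gradient along axis).
dE/dr = −6kp₁/r⁴, so |F| = 6kp₁p₂/r⁴ (attractive for aligned moments).
F = 6(8.99×10⁹)(4.20×10⁻¹²)(2.45×10⁻¹⁰)/(0.606)⁴ = 4.116×10⁻¹⁰ N.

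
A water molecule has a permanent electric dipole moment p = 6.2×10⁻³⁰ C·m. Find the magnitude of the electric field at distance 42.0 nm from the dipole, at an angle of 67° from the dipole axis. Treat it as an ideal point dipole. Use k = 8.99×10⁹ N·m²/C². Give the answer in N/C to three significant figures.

E ≈ 908 N/C

At angle θ the dipole field magnitude is E = (kp/r³)·√(1 + 3cos²θ).
kp/r³ = (8.99×10⁹)(6.20×10⁻³⁰) / (4.20×10⁻⁸)³ = 752.3 N/C.
√(1 + 3cos²67°) = √(1 + 3·0.1527) = √1.4580 ≈ 1.2075.
E ≈ 752.3 × 1.207 = 908.4 N/C.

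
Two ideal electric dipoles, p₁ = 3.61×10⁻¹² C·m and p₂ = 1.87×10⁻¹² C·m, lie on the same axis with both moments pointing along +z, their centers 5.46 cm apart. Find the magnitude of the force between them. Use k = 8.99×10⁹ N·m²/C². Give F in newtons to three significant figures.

F ≈ 4.10×10⁻⁸ N

On-axis field of dipole 1 at distance r: E = 2kp₁/r³. Force on dipole 2 is F = p₂·dE/dr (gradient along axis).
dE/dr = −6kp₁/r⁴, so |F| = 6kp₁p₂/r⁴ (attractive for aligned moments).
F = 6(8.99×10⁹)(3.61×10⁻¹²)(1.87×10⁻¹²)/(0.0546)⁴ = 4.097×10⁻⁸ N.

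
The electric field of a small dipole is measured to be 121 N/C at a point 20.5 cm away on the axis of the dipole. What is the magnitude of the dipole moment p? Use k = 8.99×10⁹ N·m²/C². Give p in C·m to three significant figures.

On axis E = 2kp/r³, so p = Er³/(2k).
p = (121)·(0.205)³ / (2·8.99×10⁹) = 5.798×10⁻¹¹ C·m.

p ≈ 5.80×10⁻¹¹ C·m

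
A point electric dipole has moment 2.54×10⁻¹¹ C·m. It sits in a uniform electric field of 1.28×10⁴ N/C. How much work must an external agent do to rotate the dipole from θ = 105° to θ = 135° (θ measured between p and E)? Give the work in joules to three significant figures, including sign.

W ≈ 1.46×10⁻⁷ J

W_ext = ΔU = U(θ₂) − U(θ₁) = −pE cosθ₂ − (−pE cosθ₁) = pE(cosθ₁ − cosθ₂).
W = (2.54×10⁻¹¹)(1.28×10⁴)·(cos105° − cos135°) = (3.251×10⁻⁷)·(+0.4483) = 1.457×10⁻⁷ J.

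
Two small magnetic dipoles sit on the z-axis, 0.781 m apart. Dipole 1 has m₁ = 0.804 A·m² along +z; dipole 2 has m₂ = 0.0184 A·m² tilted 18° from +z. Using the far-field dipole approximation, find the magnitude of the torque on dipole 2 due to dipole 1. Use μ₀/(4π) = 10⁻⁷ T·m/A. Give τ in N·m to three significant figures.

τ ≈ 1.92×10⁻⁹ N·m

Dipole B is on the axis of dipole A, so B₁ there is axial: B₁ = (μ₀/4π)·2m₁/r³ along +z.
B₁ = 2(10⁻⁷)(0.804)/(0.781)³ = 3.375×10⁻⁷ T.
τ = m₂ B₁ sinθ.
τ = (0.0184)(3.375×10⁻⁷)·sin18° = 1.919×10⁻⁹ N·m.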